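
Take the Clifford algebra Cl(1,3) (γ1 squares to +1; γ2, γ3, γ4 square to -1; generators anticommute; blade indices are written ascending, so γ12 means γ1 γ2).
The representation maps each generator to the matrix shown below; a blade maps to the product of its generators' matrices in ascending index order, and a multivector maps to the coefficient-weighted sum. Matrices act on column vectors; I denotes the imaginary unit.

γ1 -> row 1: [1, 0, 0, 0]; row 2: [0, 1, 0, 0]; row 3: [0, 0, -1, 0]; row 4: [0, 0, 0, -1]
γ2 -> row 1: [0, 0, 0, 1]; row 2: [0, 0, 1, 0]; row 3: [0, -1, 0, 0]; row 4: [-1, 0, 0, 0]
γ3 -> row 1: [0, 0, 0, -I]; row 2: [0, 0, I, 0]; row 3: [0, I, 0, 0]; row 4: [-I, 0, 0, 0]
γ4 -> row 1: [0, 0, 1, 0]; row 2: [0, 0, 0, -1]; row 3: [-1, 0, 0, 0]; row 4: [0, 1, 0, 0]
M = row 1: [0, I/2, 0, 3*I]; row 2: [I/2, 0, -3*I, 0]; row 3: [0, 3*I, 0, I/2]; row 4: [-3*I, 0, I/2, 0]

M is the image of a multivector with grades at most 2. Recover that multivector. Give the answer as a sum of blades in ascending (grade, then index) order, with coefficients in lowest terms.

Method: the blade images are trace-orthogonal — tr(rho(e_A) rho(e_B)^-1) = 4 if A = B and 0 otherwise — and rho(e_A)^-1 = (e_A)^2 * rho(e_A) with (e_A)^2 = +1 or -1, so the coefficient of e_A in the preimage is (e_A)^2 * tr(M rho(e_A))/4.
Nonzero projections over blades of grade <= 2: γ13: (γ13)^2 = +1, tr(M rho(γ13)) = -12, coefficient -3; γ34: (γ34)^2 = -1, tr(M rho(γ34)) = 2, coefficient -1/2. Every other blade of grade <= 2 projects to 0.
Answer: -3*γ13 - 1/2*γ34


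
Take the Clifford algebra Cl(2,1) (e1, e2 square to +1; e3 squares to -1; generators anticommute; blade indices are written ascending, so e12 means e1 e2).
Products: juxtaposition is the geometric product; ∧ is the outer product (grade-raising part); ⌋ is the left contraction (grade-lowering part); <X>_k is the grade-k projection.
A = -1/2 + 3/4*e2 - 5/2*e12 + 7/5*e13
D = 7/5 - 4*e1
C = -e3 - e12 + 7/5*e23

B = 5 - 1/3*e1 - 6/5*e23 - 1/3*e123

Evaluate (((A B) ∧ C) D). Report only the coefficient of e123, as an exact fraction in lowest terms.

step 1: -5/2 + 1/6*e1 + 203/60*e2 - 19/15*e3 - 1393/100*e12 + 41/4*e13 + 3/5*e23 + 1/6*e123
step 2: 5/2*e3 + 5/2*e12 - 1/6*e13 - 413/60*e23 + 1543/100*e123
step 3: 10*e2 + 17/6*e3 + 7/2*e12 + 293/30*e13 - 21407/300*e23 + 73703/1500*e123
Answer: 73703/1500


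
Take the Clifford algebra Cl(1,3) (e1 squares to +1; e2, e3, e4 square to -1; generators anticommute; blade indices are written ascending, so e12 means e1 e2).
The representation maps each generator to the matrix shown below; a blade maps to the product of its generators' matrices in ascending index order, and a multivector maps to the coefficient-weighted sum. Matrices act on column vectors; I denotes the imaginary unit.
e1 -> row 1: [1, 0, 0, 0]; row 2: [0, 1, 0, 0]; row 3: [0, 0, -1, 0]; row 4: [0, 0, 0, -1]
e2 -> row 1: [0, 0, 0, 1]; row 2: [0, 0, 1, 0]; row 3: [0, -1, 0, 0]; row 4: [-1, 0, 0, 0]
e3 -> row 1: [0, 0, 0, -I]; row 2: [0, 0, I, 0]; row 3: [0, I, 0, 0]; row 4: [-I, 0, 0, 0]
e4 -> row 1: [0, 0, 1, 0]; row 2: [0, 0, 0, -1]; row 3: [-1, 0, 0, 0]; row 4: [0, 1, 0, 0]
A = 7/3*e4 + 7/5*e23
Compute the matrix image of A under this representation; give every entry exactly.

Bivector images (products of the table entries): rho(e23) = rho(e2)rho(e3) = row 1: [-I, 0, 0, 0]; row 2: [0, I, 0, 0]; row 3: [0, 0, -I, 0]; row 4: [0, 0, 0, I].
M = (7/3)*rho(e4) + (7/5)*rho(e23), summed entrywise:
Answer: row 1: [-7*I/5, 0, 7/3, 0]; row 2: [0, 7*I/5, 0, -7/3]; row 3: [-7/3, 0, -7*I/5, 0]; row 4: [0, 7/3, 0, 7*I/5]


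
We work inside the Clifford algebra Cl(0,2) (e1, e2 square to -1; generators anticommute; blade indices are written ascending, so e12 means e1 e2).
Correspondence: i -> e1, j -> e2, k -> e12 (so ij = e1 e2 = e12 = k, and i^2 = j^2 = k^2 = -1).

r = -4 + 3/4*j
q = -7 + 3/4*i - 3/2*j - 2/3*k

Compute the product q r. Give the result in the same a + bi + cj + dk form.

In blades: q = -7 + 3/4*e1 - 3/2*e2 - 2/3*e12, r = -4 + 3/4*e2.
Distribute q over r term by term (generator squares from the signature, products reordered to ascending indices): (-7)*r = 28 - 21/4*e2; (3/4*e1)*r = -3*e1 + 9/16*e12; (-3/2*e2)*r = 9/8 + 6*e2; (-2/3*e12)*r = 1/2*e1 + 8/3*e12.
Sum: 233/8 - 5/2*e1 + 3/4*e2 + 155/48*e12; translating back through the correspondence:
Answer: 233/8 - 5/2*i + 3/4*j + 155/48*k


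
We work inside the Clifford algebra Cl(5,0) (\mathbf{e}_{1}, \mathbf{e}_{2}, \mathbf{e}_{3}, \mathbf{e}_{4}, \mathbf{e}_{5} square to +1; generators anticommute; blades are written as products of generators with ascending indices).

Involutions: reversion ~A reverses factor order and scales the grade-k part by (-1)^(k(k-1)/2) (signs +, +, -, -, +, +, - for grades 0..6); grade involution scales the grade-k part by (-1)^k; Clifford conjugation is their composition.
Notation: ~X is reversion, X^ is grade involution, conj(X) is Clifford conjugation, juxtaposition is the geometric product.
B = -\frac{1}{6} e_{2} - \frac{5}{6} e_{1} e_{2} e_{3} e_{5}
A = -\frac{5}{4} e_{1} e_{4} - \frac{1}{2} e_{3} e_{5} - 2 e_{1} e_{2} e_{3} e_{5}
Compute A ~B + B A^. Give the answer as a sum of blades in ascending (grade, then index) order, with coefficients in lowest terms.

first term: \frac{5}{3} - \frac{5}{12} e_{1} e_{2} - \frac{5}{24} e_{1} e_{2} e_{4} + \frac{1}{3} e_{1} e_{3} e_{5} + \frac{1}{12} e_{2} e_{3} e_{5} - \frac{25}{24} e_{2} e_{3} e_{4} e_{5}
second term: \frac{5}{3} - \frac{5}{12} e_{1} e_{2} - \frac{5}{24} e_{1} e_{2} e_{4} - \frac{1}{3} e_{1} e_{3} e_{5} + \frac{1}{12} e_{2} e_{3} e_{5} + \frac{25}{24} e_{2} e_{3} e_{4} e_{5}
Answer: \frac{10}{3} - \frac{5}{6} e_{1} e_{2} - \frac{5}{12} e_{1} e_{2} e_{4} + \frac{1}{6} e_{2} e_{3} e_{5}


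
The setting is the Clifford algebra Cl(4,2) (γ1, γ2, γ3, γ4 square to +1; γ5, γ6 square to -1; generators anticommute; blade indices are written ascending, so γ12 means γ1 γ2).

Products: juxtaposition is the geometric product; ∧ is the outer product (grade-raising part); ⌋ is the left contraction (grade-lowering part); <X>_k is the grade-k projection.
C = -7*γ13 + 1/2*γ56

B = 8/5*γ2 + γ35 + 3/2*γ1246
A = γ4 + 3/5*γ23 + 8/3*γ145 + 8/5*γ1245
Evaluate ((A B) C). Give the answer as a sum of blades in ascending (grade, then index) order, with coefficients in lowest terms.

step 1: -24/25*γ3 - 8/5*γ24 + 3/5*γ25 + 12/5*γ56 + 3/2*γ126 - 8/3*γ134 + 64/25*γ145 - 4*γ256 - γ345 - 8/5*γ1234 + 64/15*γ1245 - 9/10*γ1346
step 2: -6/5 - 168/25*γ1 + 2*γ2 - 56/3*γ4 + 56/5*γ24 - 3/10*γ26 - 63/10*γ46 + 3/4*γ125 - 7*γ145 - 32/25*γ146 + 21/2*γ236 - 448/25*γ345 + 1/2*γ346 - 12/25*γ356 - 56/5*γ1234 + 21/5*γ1235 - 32/15*γ1246 - 9/20*γ1345 - 84/5*γ1356 + 448/15*γ2345 - 4/5*γ2456 - 28*γ12356 - 4/3*γ13456 - 4/5*γ123456
Answer: -6/5 - 168/25*γ1 + 2*γ2 - 56/3*γ4 + 56/5*γ24 - 3/10*γ26 - 63/10*γ46 + 3/4*γ125 - 7*γ145 - 32/25*γ146 + 21/2*γ236 - 448/25*γ345 + 1/2*γ346 - 12/25*γ356 - 56/5*γ1234 + 21/5*γ1235 - 32/15*γ1246 - 9/20*γ1345 - 84/5*γ1356 + 448/15*γ2345 - 4/5*γ2456 - 28*γ12356 - 4/3*γ13456 - 4/5*γ123456


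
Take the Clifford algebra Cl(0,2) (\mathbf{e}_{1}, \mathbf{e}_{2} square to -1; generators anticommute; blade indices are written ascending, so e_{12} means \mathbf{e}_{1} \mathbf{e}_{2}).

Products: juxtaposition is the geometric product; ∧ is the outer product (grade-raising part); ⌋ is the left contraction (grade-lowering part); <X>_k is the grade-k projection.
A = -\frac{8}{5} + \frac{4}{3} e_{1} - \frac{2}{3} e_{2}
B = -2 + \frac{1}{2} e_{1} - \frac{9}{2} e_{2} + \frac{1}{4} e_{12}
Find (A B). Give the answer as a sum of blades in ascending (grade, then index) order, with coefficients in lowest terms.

step 1: -\frac{7}{15} - \frac{109}{30} e_{1} + \frac{41}{5} e_{2} - \frac{91}{15} e_{12}
Answer: -\frac{7}{15} - \frac{109}{30} e_{1} + \frac{41}{5} e_{2} - \frac{91}{15} e_{12}


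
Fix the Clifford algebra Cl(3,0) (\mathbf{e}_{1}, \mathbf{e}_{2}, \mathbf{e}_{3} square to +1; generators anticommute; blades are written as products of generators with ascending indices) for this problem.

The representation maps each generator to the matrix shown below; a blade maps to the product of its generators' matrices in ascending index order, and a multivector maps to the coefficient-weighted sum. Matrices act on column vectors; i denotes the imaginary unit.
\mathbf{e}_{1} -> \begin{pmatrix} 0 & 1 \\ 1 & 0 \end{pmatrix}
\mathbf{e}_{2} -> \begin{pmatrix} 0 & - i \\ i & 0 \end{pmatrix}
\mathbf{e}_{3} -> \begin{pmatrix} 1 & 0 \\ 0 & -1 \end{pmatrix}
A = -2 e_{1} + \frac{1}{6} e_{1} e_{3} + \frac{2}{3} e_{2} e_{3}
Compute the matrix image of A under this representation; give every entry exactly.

Bivector images (products of the table entries): rho(e_{1} e_{3}) = rho(\mathbf{e}_{1})rho(\mathbf{e}_{3}) = \begin{pmatrix} 0 & -1 \\ 1 & 0 \end{pmatrix}; rho(e_{2} e_{3}) = rho(\mathbf{e}_{2})rho(\mathbf{e}_{3}) = \begin{pmatrix} 0 & i \\ i & 0 \end{pmatrix}.
M = (-2)*rho(e_{1}) + (\frac{1}{6})*rho(e_{1} e_{3}) + (\frac{2}{3})*rho(e_{2} e_{3}), summed entrywise:
Answer: \begin{pmatrix} 0 & - \frac{13}{6} + \frac{2 i}{3} \\ - \frac{11}{6} + \frac{2 i}{3} & 0 \end{pmatrix}


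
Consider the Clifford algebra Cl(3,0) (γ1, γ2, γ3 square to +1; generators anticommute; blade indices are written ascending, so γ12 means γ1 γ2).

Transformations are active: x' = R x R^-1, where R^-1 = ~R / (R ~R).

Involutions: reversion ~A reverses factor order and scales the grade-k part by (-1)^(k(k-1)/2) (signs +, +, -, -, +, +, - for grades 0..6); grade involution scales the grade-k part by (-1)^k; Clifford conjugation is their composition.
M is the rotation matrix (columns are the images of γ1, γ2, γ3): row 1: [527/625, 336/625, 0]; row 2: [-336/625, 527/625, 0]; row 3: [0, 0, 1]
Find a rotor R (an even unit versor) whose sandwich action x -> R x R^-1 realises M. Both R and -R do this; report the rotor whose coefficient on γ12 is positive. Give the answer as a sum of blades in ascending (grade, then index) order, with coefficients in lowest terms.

Method: write R = a + b12*γ12 + b13*γ13 + b23*γ23 with a^2 + b12^2 + b13^2 + b23^2 = 1 (so R^-1 = ~R). Expanding the columns R e_j ~R gives tr M = 4a^2 - 1 and, from the antisymmetric part, M21 - M12 = -4a*b12, M13 - M31 = 4a*b13, M32 - M23 = -4a*b23.
Here tr M = 1679/625, so a^2 = (1 + tr M)/4 = 576/625 and a = ±24/25. Taking a = 24/25: M21 - M12 = -672/625, M13 - M31 = 0, M32 - M23 = 0, giving b12 = 7/25, b13 = 0, b23 = 0, i.e. R = 24/25 + 7/25*γ12.
Its γ12 coefficient is already positive.
Answer: 24/25 + 7/25*γ12. Sheet selection: the two-to-one cover makes ±R indistinguishable at the matrix level (trace 1679/625), so uniqueness comes from the required sign on γ12.


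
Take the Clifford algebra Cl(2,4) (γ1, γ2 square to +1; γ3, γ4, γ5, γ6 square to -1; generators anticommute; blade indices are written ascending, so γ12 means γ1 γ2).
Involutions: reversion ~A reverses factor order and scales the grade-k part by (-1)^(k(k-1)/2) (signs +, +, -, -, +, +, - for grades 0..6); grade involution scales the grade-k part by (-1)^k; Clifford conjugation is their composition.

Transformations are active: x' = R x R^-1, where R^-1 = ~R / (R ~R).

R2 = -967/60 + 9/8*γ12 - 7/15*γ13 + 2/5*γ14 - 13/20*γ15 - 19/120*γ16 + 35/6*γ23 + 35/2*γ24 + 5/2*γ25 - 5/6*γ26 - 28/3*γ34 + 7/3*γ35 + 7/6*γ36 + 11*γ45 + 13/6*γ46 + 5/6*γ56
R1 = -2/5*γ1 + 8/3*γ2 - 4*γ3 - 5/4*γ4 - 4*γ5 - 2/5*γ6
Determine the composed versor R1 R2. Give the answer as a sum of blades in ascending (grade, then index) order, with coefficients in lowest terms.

Distribute over the terms of R1 (each basis-blade product reordered to ascending indices, repeated generators contracted through their squares):
(-2/5*γ1) R2 = 967/150*γ1 - 9/20*γ2 + 14/75*γ3 - 4/25*γ4 + 13/50*γ5 + 19/300*γ6 - 7/3*γ123 - 7*γ124 - γ125 + 1/3*γ126 + 56/15*γ134 - 14/15*γ135 - 7/15*γ136 - 22/5*γ145 - 13/15*γ146 - 1/3*γ156
(8/3*γ2) R2 = -3*γ1 - 1934/45*γ2 + 140/9*γ3 + 140/3*γ4 + 20/3*γ5 - 20/9*γ6 + 56/45*γ123 - 16/15*γ124 + 26/15*γ125 + 19/45*γ126 - 224/9*γ234 + 56/9*γ235 + 28/9*γ236 + 88/3*γ245 + 52/9*γ246 + 20/9*γ256
(-4*γ3) R2 = 28/15*γ1 - 70/3*γ2 + 967/15*γ3 - 112/3*γ4 + 28/3*γ5 + 14/3*γ6 - 9/2*γ123 + 8/5*γ134 - 13/5*γ135 - 19/30*γ136 + 70*γ234 + 10*γ235 - 10/3*γ236 - 44*γ345 - 26/3*γ346 - 10/3*γ356
(-5/4*γ4) R2 = -1/2*γ1 - 175/8*γ2 + 35/3*γ3 + 967/48*γ4 + 55/4*γ5 + 65/24*γ6 - 45/32*γ124 + 7/12*γ134 - 13/16*γ145 - 19/96*γ146 - 175/24*γ234 + 25/8*γ245 - 25/24*γ246 + 35/12*γ345 + 35/24*γ346 - 25/24*γ456
(-4*γ5) R2 = 13/5*γ1 - 10*γ2 - 28/3*γ3 - 44*γ4 + 967/15*γ5 + 10/3*γ6 - 9/2*γ125 + 28/15*γ135 - 8/5*γ145 - 19/30*γ156 - 70/3*γ235 - 70*γ245 - 10/3*γ256 + 112/3*γ345 + 14/3*γ356 + 26/3*γ456
(-2/5*γ6) R2 = 19/300*γ1 + 1/3*γ2 - 7/15*γ3 - 13/15*γ4 - 1/3*γ5 + 967/150*γ6 - 9/20*γ126 + 14/75*γ136 - 4/25*γ146 + 13/50*γ156 - 7/3*γ236 - 7*γ246 - γ256 + 56/15*γ346 - 14/15*γ356 - 22/5*γ456
Summing the partial products and collecting blades:
Answer: 2243/300*γ1 - 35389/360*γ2 + 18467/225*γ3 - 6219/400*γ4 + 28243/300*γ5 + 26993/1800*γ6 - 503/90*γ123 - 4547/480*γ124 - 113/30*γ125 + 11/36*γ126 + 71/12*γ134 - 5/3*γ135 - 137/150*γ136 - 109/16*γ145 - 2939/2400*γ146 - 53/75*γ156 + 2723/72*γ234 - 64/9*γ235 - 23/9*γ236 - 901/24*γ245 - 163/72*γ246 - 19/9*γ256 - 15/4*γ345 - 139/40*γ346 + 2/5*γ356 + 129/40*γ456


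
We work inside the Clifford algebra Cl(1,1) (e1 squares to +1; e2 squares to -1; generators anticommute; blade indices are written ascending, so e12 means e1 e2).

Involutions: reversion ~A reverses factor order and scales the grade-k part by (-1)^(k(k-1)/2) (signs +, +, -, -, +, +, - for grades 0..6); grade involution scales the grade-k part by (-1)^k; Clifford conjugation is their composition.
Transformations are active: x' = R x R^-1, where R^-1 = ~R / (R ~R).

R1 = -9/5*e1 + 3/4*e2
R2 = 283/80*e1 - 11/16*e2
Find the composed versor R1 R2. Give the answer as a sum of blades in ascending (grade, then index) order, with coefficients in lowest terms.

Distribute over the terms of R1 (each basis-blade product reordered to ascending indices, repeated generators contracted through their squares):
(-9/5*e1) R2 = -2547/400 + 99/80*e12
(3/4*e2) R2 = 33/64 - 849/320*e12
Summing the partial products and collecting blades:
Answer: -9363/1600 - 453/320*e12


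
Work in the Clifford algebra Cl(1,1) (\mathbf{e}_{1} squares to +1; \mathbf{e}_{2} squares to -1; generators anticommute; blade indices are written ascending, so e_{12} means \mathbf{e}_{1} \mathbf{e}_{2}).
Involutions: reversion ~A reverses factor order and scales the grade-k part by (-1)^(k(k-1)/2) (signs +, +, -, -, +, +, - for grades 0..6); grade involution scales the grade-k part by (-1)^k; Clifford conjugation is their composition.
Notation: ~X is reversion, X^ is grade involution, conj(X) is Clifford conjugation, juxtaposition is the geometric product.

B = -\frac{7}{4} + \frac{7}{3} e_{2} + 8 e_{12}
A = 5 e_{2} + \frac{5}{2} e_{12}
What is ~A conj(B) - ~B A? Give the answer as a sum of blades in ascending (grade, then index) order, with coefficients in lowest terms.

first term: \frac{95}{3} - \frac{275}{6} e_{1} - \frac{35}{4} e_{2} + \frac{35}{8} e_{12}
second term: -\frac{95}{3} + \frac{275}{6} e_{1} - \frac{35}{4} e_{2} - \frac{35}{8} e_{12}
Answer: \frac{190}{3} - \frac{275}{3} e_{1} + \frac{35}{4} e_{12}


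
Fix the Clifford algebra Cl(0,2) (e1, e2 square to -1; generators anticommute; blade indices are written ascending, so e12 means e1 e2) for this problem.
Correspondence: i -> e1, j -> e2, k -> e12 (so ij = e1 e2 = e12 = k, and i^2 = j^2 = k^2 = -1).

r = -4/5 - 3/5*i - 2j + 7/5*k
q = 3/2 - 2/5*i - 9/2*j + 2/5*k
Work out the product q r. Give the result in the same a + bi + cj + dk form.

In blades: q = 3/2 - 2/5*e1 - 9/2*e2 + 2/5*e12, r = -4/5 - 3/5*e1 - 2*e2 + 7/5*e12.
Distribute q over r term by term (generator squares from the signature, products reordered to ascending indices): (3/2)*r = -6/5 - 9/10*e1 - 3*e2 + 21/10*e12; (-2/5*e1)*r = -6/25 + 8/25*e1 + 14/25*e2 + 4/5*e12; (-9/2*e2)*r = -9 - 63/10*e1 + 18/5*e2 - 27/10*e12; (2/5*e12)*r = -14/25 + 4/5*e1 - 6/25*e2 - 8/25*e12.
Sum: -11 - 152/25*e1 + 23/25*e2 - 3/25*e12; translating back through the correspondence:
Answer: -11 - 152/25*i + 23/25*j - 3/25*k


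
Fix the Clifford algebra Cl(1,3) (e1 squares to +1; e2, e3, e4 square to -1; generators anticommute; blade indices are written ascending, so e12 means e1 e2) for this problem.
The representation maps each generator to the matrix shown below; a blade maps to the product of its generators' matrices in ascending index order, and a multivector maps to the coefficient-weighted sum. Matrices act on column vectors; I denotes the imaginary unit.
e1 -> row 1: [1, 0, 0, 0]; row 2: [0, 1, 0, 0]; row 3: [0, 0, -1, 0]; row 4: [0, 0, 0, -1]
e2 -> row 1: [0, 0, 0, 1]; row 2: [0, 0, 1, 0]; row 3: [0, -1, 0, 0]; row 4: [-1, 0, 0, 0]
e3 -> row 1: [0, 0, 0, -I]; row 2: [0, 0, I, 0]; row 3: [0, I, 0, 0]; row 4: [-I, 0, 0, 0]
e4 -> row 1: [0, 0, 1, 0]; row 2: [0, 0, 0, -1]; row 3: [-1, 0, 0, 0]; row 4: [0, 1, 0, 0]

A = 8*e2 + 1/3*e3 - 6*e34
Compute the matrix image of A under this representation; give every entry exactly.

Bivector images (products of the table entries): rho(e34) = rho(e3)rho(e4) = row 1: [0, -I, 0, 0]; row 2: [-I, 0, 0, 0]; row 3: [0, 0, 0, -I]; row 4: [0, 0, -I, 0].
M = (8)*rho(e2) + (1/3)*rho(e3) + (-6)*rho(e34), summed entrywise:
Answer: row 1: [0, 6*I, 0, 8 - I/3]; row 2: [6*I, 0, 8 + I/3, 0]; row 3: [0, -8 + I/3, 0, 6*I]; row 4: [-8 - I/3, 0, 6*I, 0]


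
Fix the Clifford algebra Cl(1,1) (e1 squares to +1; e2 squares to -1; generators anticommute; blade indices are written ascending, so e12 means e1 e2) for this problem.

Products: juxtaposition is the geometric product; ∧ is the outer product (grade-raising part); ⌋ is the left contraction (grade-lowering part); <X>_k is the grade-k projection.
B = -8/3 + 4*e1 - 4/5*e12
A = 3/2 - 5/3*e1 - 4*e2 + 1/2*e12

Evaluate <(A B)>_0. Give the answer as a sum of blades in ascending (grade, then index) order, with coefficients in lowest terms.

step 1: -166/15 + 614/45*e1 + 10*e2 + 202/15*e12
step 2: -166/15
Answer: -166/15


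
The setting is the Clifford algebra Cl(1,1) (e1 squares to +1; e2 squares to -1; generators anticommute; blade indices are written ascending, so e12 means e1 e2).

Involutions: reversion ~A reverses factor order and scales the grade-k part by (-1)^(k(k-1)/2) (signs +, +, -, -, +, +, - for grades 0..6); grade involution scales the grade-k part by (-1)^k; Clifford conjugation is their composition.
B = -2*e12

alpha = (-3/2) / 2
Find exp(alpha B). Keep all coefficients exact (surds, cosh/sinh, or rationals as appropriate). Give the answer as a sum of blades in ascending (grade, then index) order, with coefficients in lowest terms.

B^2 = (-2)^2*(e12)^2 = 4*(+1) = 4 (a basis 2-blade squares to minus the product of its generators' squares).
B^2 = 4 — since the square is positive, the closed form is hyperbolic: l = 2, alpha*l = -3/2, so exp(alpha B) = cosh(-3/2) + (sinh(-3/2)/2)*B = cosh(3/2) + (-sinh(3/2)/2)*B.
Answer: cosh(3/2) + sinh(3/2)*e12


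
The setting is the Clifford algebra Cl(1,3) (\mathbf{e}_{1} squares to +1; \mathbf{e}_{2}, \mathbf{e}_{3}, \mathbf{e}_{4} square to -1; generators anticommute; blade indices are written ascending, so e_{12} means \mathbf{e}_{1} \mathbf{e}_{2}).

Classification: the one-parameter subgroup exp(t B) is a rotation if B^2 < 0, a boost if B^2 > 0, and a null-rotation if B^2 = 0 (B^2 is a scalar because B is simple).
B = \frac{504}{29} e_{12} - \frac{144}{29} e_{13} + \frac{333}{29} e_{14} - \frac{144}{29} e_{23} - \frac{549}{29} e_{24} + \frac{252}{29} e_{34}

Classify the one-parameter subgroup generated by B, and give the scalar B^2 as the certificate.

B^2 term by term: the squares give (\frac{504}{29})^2*(e_{12})^2 + (-\frac{144}{29})^2*(e_{13})^2 + (\frac{333}{29})^2*(e_{14})^2 + (-\frac{144}{29})^2*(e_{23})^2 + (-\frac{549}{29})^2*(e_{24})^2 + (\frac{252}{29})^2*(e_{34})^2 = \frac{254016}{841}*(+1) + \frac{20736}{841}*(+1) + \frac{110889}{841}*(+1) + \frac{20736}{841}*(-1) + \frac{301401}{841}*(-1) + \frac{63504}{841}*(-1) = 0 (each basis 2-blade squares to minus the product of its generators' squares); cross terms between blades sharing an index anticommute and cancel; the commuting (index-disjoint) pairs give grade-4 terms 2*c*c'*(blade product), which cancel blade by blade — e_{1234}: \frac{254016}{841} - \frac{158112}{841} - \frac{95904}{841} = 0 — confirming B is simple. So B^2 = 0.
Answer: null-rotation, certificate B^2 = 0. The invariant at work: B^2 = 0 is unchanged by conjugation, hence its sign classifies the subgroup whatever basis B is written in.


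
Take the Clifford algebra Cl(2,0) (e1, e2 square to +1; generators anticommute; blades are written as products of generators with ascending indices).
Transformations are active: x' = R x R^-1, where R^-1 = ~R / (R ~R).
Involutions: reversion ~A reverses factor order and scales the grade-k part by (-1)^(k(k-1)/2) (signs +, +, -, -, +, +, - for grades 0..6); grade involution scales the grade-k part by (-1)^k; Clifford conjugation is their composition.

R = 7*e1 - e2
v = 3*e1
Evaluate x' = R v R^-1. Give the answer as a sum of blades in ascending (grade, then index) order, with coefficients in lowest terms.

~R = 7*e1 - e2, and R ~R = 50, so R^-1 = ~R / (50).
R v = 21 + 3*e1 e2
Answer: 72/25*e1 - 21/25*e2


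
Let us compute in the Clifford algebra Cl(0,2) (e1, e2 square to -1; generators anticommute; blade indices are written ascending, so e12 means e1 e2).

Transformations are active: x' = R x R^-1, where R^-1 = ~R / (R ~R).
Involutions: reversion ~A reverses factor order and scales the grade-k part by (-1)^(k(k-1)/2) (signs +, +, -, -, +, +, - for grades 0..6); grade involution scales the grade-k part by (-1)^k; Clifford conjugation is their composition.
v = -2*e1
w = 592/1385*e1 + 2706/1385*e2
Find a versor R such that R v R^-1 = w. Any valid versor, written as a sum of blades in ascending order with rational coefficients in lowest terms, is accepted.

The midline construction: v and w both square to -4, so reflecting in their sum -2178/1385*e1 + 2706/1385*e2 exchanges them.
Answer: -2178/1385*e1 + 2706/1385*e2


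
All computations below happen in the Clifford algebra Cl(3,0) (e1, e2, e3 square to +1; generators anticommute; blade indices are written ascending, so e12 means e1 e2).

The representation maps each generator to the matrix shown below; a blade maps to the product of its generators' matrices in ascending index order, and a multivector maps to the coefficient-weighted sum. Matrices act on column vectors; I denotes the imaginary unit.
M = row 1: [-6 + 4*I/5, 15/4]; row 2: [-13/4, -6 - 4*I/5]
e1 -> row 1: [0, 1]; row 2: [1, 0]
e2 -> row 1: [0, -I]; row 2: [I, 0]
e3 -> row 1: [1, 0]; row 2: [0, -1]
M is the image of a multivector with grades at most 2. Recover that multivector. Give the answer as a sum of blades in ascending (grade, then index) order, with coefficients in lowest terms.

Method: 1, rho(e1), rho(e2), rho(e3) form a trace-orthogonal basis of the 2x2 complex matrices (tr(X Y) = 2 if X = Y, else 0), so M = m0*1 + m1*rho(e1) + m2*rho(e2) + m3*rho(e3) with m0 = tr(M)/2 = -6, m1 = tr(M rho(e1))/2 = 1/4, m2 = tr(M rho(e2))/2 = 7*I/2, m3 = tr(M rho(e3))/2 = 4*I/5.
Multiplying table entries, the bivector images are rho(e12) = I*rho(e3), rho(e13) = -I*rho(e2), rho(e23) = I*rho(e1); with real blade coefficients the real parts of m0..m3 are the coefficients of 1, e1, e2, e3 and the imaginary parts give the bivectors (e23: Im m1, e13: -Im m2, e12: Im m3).
Answer: -6 + 1/4*e1 + 4/5*e12 - 7/2*e13


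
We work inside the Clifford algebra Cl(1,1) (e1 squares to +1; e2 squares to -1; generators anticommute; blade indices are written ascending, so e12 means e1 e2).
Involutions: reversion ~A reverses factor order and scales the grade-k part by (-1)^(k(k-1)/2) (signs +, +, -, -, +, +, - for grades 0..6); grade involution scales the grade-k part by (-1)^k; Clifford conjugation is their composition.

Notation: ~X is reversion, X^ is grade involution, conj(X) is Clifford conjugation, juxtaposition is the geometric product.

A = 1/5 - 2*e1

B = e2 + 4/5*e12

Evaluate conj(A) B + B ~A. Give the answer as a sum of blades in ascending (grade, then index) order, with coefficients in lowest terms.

first term: 9/5*e2 + 54/25*e12
second term: 9/5*e2 + 54/25*e12
Answer: 18/5*e2 + 108/25*e12


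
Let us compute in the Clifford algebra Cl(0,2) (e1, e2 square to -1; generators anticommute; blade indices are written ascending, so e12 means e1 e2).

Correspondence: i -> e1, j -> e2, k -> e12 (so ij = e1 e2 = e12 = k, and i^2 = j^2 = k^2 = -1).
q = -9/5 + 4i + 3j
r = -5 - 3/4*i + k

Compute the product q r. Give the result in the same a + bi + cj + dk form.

In blades: q = -9/5 + 4*e1 + 3*e2, r = -5 - 3/4*e1 + e12.
Distribute q over r term by term (generator squares from the signature, products reordered to ascending indices): (-9/5)*r = 9 + 27/20*e1 - 9/5*e12; (4*e1)*r = 3 - 20*e1 - 4*e2; (3*e2)*r = 3*e1 - 15*e2 + 9/4*e12.
Sum: 12 - 313/20*e1 - 19*e2 + 9/20*e12; translating back through the correspondence:
Answer: 12 - 313/20*i - 19j + 9/20*k


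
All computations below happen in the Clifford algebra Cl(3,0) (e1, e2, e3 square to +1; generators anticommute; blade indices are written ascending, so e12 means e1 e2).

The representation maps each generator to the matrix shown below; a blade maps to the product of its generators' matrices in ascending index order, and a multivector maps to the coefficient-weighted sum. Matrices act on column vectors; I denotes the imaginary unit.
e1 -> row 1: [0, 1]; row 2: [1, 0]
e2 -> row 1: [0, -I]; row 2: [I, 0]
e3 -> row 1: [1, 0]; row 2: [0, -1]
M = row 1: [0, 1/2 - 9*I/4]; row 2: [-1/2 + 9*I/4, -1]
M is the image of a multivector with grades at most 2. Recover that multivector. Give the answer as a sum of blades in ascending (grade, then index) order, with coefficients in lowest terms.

Method: 1, rho(e1), rho(e2), rho(e3) form a trace-orthogonal basis of the 2x2 complex matrices (tr(X Y) = 2 if X = Y, else 0), so M = m0*1 + m1*rho(e1) + m2*rho(e2) + m3*rho(e3) with m0 = tr(M)/2 = -1/2, m1 = tr(M rho(e1))/2 = 0, m2 = tr(M rho(e2))/2 = 9/4 + I/2, m3 = tr(M rho(e3))/2 = 1/2.
Multiplying table entries, the bivector images are rho(e12) = I*rho(e3), rho(e13) = -I*rho(e2), rho(e23) = I*rho(e1); with real blade coefficients the real parts of m0..m3 are the coefficients of 1, e1, e2, e3 and the imaginary parts give the bivectors (e23: Im m1, e13: -Im m2, e12: Im m3).
Answer: -1/2 + 9/4*e2 + 1/2*e3 - 1/2*e13


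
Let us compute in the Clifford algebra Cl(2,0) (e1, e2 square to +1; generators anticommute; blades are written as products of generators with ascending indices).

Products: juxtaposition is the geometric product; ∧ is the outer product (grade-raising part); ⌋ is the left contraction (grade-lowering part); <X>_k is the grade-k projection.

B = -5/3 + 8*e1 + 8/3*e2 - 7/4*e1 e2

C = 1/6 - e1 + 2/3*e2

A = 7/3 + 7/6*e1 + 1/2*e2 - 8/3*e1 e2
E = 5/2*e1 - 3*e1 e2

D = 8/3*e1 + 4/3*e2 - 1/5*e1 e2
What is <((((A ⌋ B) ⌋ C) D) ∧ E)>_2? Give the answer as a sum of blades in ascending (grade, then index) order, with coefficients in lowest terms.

step 1: 19/9 + 469/24*e1 + 301/72*e2 - 49/12*e1 e2
step 2: -1181/72 - 19/9*e1 + 38/27*e2
step 3: -304/81 - 5867/135*e1 - 5791/270*e2 - 10651/3240*e1 e2
step 4: -760/81*e1 + 7007/108*e1 e2
step 5: 7007/108*e1 e2
Answer: 7007/108*e1 e2


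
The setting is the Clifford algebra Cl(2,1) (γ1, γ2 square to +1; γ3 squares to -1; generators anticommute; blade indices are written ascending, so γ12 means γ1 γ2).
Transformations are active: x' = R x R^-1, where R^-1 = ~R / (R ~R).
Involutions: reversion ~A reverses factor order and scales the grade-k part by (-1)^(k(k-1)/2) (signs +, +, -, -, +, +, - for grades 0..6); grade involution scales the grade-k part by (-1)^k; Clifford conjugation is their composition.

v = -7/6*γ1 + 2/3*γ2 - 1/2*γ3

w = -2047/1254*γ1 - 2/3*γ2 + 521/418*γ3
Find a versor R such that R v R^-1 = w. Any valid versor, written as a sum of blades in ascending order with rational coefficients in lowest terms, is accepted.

R = v + w = -585/209*γ1 + 156/209*γ3 works: the equal norms (14/9) guarantee its sandwich swaps v into w.
Answer: -585/209*γ1 + 156/209*γ3


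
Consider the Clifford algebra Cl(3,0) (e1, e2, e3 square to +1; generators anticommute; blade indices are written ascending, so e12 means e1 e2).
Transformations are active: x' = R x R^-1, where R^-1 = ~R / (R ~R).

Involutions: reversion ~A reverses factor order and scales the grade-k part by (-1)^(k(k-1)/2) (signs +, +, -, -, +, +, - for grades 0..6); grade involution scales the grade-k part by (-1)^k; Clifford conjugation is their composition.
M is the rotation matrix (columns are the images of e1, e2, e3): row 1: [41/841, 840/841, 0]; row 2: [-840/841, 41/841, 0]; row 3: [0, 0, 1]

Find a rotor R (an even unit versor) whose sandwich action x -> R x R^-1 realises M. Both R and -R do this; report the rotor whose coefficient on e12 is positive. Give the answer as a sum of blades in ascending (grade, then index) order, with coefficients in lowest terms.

Method: write R = a + b12*e12 + b13*e13 + b23*e23 with a^2 + b12^2 + b13^2 + b23^2 = 1 (so R^-1 = ~R). Expanding the columns R e_j ~R gives tr M = 4a^2 - 1 and, from the antisymmetric part, M21 - M12 = -4a*b12, M13 - M31 = 4a*b13, M32 - M23 = -4a*b23.
Here tr M = 923/841, so a^2 = (1 + tr M)/4 = 441/841 and a = ±21/29. Taking a = 21/29: M21 - M12 = -1680/841, M13 - M31 = 0, M32 - M23 = 0, giving b12 = 20/29, b13 = 0, b23 = 0, i.e. R = 21/29 + 20/29*e12.
Its e12 coefficient is already positive.
Answer: 21/29 + 20/29*e12. Key observation: the double cover Spin(3) -> SO(3) sends R and -R to the same matrix (trace 923/841 here), so the stated sign of the e12 coefficient is what selects one sheet.


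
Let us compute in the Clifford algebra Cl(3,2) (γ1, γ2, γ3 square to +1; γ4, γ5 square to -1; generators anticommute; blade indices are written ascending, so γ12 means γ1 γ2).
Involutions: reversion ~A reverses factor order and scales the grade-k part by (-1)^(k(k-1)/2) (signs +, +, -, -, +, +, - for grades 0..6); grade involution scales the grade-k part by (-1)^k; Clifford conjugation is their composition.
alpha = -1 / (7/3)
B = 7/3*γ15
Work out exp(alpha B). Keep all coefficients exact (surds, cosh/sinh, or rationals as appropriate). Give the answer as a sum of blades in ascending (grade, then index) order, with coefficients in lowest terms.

B^2 = (7/3)^2*(γ15)^2 = 49/9*(+1) = 49/9 (a basis 2-blade squares to minus the product of its generators' squares).
B^2 = 49/9 — B^2 > 0, so the exponential closes hyperbolically: l = 7/3, alpha*l = -1, so exp(alpha B) = cosh(-1) + (sinh(-1)/(7/3))*B = cosh(1) + (-3*sinh(1)/7)*B.
Answer: cosh(1) - sinh(1)*γ15


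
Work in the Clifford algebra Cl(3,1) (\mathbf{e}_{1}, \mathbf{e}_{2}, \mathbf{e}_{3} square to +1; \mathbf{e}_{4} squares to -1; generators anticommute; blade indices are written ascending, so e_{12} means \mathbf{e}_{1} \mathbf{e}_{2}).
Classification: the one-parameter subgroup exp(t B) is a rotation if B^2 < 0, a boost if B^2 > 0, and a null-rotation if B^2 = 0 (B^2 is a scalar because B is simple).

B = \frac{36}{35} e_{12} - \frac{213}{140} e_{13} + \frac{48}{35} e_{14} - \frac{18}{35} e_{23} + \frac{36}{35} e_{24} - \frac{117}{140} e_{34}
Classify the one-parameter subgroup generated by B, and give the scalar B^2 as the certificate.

B^2 term by term: the squares give (\frac{36}{35})^2*(e_{12})^2 + (-\frac{213}{140})^2*(e_{13})^2 + (\frac{48}{35})^2*(e_{14})^2 + (-\frac{18}{35})^2*(e_{23})^2 + (\frac{36}{35})^2*(e_{24})^2 + (-\frac{117}{140})^2*(e_{34})^2 = \frac{1296}{1225}*(-1) + \frac{45369}{19600}*(-1) + \frac{2304}{1225}*(+1) + \frac{324}{1225}*(-1) + \frac{1296}{1225}*(+1) + \frac{13689}{19600}*(+1) = 0 (each basis 2-blade squares to minus the product of its generators' squares); cross terms between blades sharing an index anticommute and cancel; the commuting (index-disjoint) pairs give grade-4 terms 2*c*c'*(blade product), which cancel blade by blade — e_{1234}: -\frac{2106}{1225} + \frac{3834}{1225} - \frac{1728}{1225} = 0 — confirming B is simple. So B^2 = 0.
Answer: null-rotation, certificate B^2 = 0. The invariant at work: B^2 = 0 is unchanged by conjugation, hence its sign classifies the subgroup whatever basis B is written in.


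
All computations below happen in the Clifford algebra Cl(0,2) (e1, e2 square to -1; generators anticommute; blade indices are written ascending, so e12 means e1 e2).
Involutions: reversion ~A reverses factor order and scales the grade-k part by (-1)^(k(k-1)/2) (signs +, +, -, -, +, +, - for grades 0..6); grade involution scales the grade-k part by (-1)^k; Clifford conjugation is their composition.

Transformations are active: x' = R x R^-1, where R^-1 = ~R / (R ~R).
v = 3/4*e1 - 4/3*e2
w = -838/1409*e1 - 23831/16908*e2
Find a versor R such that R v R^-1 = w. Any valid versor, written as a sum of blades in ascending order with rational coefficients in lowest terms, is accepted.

Take R = v + w = 875/5636*e1 - 46375/16908*e2. Because q(v) = q(w) = -337/144, conjugation by R sends v exactly to w.
Answer: 875/5636*e1 - 46375/16908*e2


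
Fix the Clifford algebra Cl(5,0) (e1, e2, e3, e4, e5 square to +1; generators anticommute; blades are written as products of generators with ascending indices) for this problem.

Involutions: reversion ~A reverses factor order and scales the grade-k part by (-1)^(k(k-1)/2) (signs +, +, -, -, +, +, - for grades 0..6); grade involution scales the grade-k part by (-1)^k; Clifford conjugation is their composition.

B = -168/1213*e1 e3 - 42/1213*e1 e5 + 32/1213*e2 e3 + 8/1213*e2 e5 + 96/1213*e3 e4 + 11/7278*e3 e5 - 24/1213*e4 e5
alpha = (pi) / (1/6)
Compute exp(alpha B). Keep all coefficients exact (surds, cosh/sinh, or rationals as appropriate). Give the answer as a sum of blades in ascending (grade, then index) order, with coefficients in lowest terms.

B^2 term by term: the squares give (-168/1213)^2*(e1 e3)^2 + (-42/1213)^2*(e1 e5)^2 + (32/1213)^2*(e2 e3)^2 + (8/1213)^2*(e2 e5)^2 + (96/1213)^2*(e3 e4)^2 + (11/7278)^2*(e3 e5)^2 + (-24/1213)^2*(e4 e5)^2 = 28224/1471369*(-1) + 1764/1471369*(-1) + 1024/1471369*(-1) + 64/1471369*(-1) + 9216/1471369*(-1) + 121/52969284*(-1) + 576/1471369*(-1) = -1/36 (each basis 2-blade squares to minus the product of its generators' squares); cross terms between blades sharing an index anticommute and cancel; the commuting (index-disjoint) pairs give grade-4 terms 2*c*c'*(blade product), which cancel blade by blade — e1 e2 e3 e5: 2688/1471369 - 2688/1471369 = 0; e1 e3 e4 e5: 8064/1471369 - 8064/1471369 = 0; e2 e3 e4 e5: -1536/1471369 + 1536/1471369 = 0 — confirming B is simple. So B^2 = -1/36.
B^2 = -1/36 — since the square is negative, the closed form is circular: l = 1/6, alpha*l = pi, so exp(alpha B) = cos(pi) + (sin(pi)/(1/6))*B = -1 + (0)*B.
Answer: -1


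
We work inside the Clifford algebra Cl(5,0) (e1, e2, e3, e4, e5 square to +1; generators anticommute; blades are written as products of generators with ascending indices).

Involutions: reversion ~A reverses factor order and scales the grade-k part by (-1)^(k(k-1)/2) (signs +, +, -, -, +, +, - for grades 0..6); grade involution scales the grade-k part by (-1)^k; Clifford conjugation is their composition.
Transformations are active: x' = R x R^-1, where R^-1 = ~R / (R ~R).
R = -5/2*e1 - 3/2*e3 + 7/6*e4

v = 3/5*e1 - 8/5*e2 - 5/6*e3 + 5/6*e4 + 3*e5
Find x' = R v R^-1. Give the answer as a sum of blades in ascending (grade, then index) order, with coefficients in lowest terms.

~R = -5/2*e1 - 3/2*e3 + 7/6*e4, and R ~R = 355/36, so R^-1 = ~R / (355/36).
R v = 13/18 + 4*e1 e2 + 179/60*e1 e3 - 167/60*e1 e4 - 15/2*e1 e5 - 12/5*e2 e3 + 28/15*e2 e4 - 5/18*e3 e4 - 9/2*e3 e5 + 7/2*e4 e5
Answer: -343/355*e1 + 8/5*e2 + 1307/2130*e3 - 1411/2130*e4 - 3*e5


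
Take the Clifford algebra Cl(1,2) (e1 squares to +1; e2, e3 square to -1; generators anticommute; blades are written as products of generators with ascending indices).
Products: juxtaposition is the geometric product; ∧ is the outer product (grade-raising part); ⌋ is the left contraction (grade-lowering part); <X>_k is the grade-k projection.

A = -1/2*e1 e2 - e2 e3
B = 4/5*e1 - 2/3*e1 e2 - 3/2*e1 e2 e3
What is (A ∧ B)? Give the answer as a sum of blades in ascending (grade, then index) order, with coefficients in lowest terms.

step 1: -4/5*e1 e2 e3
Answer: -4/5*e1 e2 e3


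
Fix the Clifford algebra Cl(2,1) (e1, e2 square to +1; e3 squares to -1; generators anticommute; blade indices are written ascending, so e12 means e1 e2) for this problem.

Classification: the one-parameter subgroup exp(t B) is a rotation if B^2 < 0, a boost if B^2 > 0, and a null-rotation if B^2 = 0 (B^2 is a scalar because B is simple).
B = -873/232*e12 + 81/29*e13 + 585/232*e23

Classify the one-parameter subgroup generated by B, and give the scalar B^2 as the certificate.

B^2 term by term: the squares give (-873/232)^2*(e12)^2 + (81/29)^2*(e13)^2 + (585/232)^2*(e23)^2 = 762129/53824*(-1) + 6561/841*(+1) + 342225/53824*(+1) = 0 (each basis 2-blade squares to minus the product of its generators' squares); cross terms between blades sharing an index anticommute and cancel. So B^2 = 0.
Answer: null-rotation, certificate B^2 = 0. No conjugation can change B^2 = 0; the sign gives the class.


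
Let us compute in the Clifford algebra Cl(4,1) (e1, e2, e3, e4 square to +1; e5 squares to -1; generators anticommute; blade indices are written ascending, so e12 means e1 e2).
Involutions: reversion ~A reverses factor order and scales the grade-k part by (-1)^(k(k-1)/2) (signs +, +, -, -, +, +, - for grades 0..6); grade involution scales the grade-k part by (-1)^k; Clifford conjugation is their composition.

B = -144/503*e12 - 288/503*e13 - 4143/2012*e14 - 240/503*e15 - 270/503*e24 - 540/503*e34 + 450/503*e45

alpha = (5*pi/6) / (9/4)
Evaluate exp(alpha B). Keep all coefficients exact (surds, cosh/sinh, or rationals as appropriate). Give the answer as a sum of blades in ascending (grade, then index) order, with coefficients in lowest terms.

B^2 term by term: the squares give (-144/503)^2*(e12)^2 + (-288/503)^2*(e13)^2 + (-4143/2012)^2*(e14)^2 + (-240/503)^2*(e15)^2 + (-270/503)^2*(e24)^2 + (-540/503)^2*(e34)^2 + (450/503)^2*(e45)^2 = 20736/253009*(-1) + 82944/253009*(-1) + 17164449/4048144*(-1) + 57600/253009*(+1) + 72900/253009*(-1) + 291600/253009*(-1) + 202500/253009*(+1) = -81/16 (each basis 2-blade squares to minus the product of its generators' squares); cross terms between blades sharing an index anticommute and cancel; the commuting (index-disjoint) pairs give grade-4 terms 2*c*c'*(blade product), which cancel blade by blade — e1234: 155520/253009 - 155520/253009 = 0; e1245: -129600/253009 + 129600/253009 = 0; e1345: -259200/253009 + 259200/253009 = 0 — confirming B is simple. So B^2 = -81/16.
B^2 = -81/16 — the negative square puts this in the circular regime; l = 9/4, alpha*l = 5*pi/6, so exp(alpha B) = cos(5*pi/6) + (sin(5*pi/6)/(9/4))*B = -sqrt(3)/2 + (2/9)*B.
Answer: -sqrt(3)/2 - 32/503*e12 - 64/503*e13 - 1381/3018*e14 - 160/1509*e15 - 60/503*e24 - 120/503*e34 + 100/503*e45


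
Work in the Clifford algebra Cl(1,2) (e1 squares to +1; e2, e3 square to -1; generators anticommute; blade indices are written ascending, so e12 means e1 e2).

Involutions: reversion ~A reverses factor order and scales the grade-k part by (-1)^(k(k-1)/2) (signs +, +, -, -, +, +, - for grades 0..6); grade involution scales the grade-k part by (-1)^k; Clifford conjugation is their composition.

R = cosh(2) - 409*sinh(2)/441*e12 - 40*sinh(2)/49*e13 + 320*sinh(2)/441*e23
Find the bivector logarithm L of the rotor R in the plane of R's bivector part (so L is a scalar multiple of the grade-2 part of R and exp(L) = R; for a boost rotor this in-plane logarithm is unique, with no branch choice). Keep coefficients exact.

The scalar part of R is cosh(2), which fixes the rapidity magnitude through cosh (cosh is even, so it cannot fix the sign — the bivector part carries that); dividing the bivector part by sinh of the rapidity gives the plane, and L = rapidity * plane, where the joint sign ambiguity of (rapidity, plane) cancels in the product.
Concretely: cosh(rapidity) = cosh(2) gives rapidity = ±2, and since rapidity/sinh(rapidity) is even the sign is immaterial: L = (rapidity/sinh(rapidity)) * <R>_2 = (2/sinh(2)) * <R>_2.
Answer: -818/441*e12 - 80/49*e13 + 640/441*e23
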